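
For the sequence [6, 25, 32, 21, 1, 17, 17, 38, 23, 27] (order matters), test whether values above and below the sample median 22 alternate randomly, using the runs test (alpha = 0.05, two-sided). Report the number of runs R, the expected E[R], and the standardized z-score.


Step 1: Compute median = 22; label A = above, B = below.
Labels in order: BAABBBBAAA  (n_A = 5, n_B = 5)
Step 2: Count runs R = 4.
Step 3: Under H0 (random ordering), E[R] = 2*n_A*n_B/(n_A+n_B) + 1 = 2*5*5/10 + 1 = 6.0000.
        Var[R] = 2*n_A*n_B*(2*n_A*n_B - n_A - n_B) / ((n_A+n_B)^2 * (n_A+n_B-1)) = 2000/900 = 2.2222.
        SD[R] = 1.4907.
Step 4: Continuity-corrected z = (R + 0.5 - E[R]) / SD[R] = (4 + 0.5 - 6.0000) / 1.4907 = -1.0062.
Step 5: Two-sided p-value via normal approximation = 2*(1 - Phi(|z|)) = 0.314305.
Step 6: alpha = 0.05. fail to reject H0.

R = 4, z = -1.0062, p = 0.314305, fail to reject H0.


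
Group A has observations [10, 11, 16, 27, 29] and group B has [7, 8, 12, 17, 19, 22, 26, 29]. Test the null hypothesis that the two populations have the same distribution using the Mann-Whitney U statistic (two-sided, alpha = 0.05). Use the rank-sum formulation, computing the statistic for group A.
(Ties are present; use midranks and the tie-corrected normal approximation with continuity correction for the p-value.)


Step 1: Combine and sort all 13 observations; assign midranks.
sorted (value, group): (7,Y), (8,Y), (10,X), (11,X), (12,Y), (16,X), (17,Y), (19,Y), (22,Y), (26,Y), (27,X), (29,X), (29,Y)
ranks: 7->1, 8->2, 10->3, 11->4, 12->5, 16->6, 17->7, 19->8, 22->9, 26->10, 27->11, 29->12.5, 29->12.5
Step 2: Rank sum for X: R1 = 3 + 4 + 6 + 11 + 12.5 = 36.5.
Step 3: U_X = R1 - n1(n1+1)/2 = 36.5 - 5*6/2 = 36.5 - 15 = 21.5.
       U_Y = n1*n2 - U_X = 40 - 21.5 = 18.5.
Step 4: Ties are present, so use the tie-corrected normal approximation (with continuity correction) for the p-value.
Step 5: p-value = 0.883458; compare to alpha = 0.05. fail to reject H0.

U_X = 21.5, p = 0.883458, fail to reject H0 at alpha = 0.05.


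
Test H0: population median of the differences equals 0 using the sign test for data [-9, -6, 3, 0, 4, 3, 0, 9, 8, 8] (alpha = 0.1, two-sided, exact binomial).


Step 1: Discard zero differences. Original n = 10; n_eff = number of nonzero differences = 8.
Nonzero differences (with sign): -9, -6, +3, +4, +3, +9, +8, +8
Step 2: Count signs: positive = 6, negative = 2.
Step 3: Under H0: P(positive) = 0.5, so the number of positives S ~ Bin(8, 0.5).
Step 4: Two-sided exact p-value = sum of Bin(8,0.5) probabilities at or below the observed probability = 0.289062.
Step 5: alpha = 0.1. fail to reject H0.

n_eff = 8, pos = 6, neg = 2, p = 0.289062, fail to reject H0.


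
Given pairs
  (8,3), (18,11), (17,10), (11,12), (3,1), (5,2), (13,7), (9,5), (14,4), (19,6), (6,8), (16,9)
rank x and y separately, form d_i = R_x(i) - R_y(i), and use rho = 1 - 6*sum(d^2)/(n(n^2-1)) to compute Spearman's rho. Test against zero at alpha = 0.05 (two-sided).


Step 1: Rank x and y separately (midranks; no ties here).
rank(x): 8->4, 18->11, 17->10, 11->6, 3->1, 5->2, 13->7, 9->5, 14->8, 19->12, 6->3, 16->9
rank(y): 3->3, 11->11, 10->10, 12->12, 1->1, 2->2, 7->7, 5->5, 4->4, 6->6, 8->8, 9->9
Step 2: d_i = R_x(i) - R_y(i); compute d_i^2.
  (4-3)^2=1, (11-11)^2=0, (10-10)^2=0, (6-12)^2=36, (1-1)^2=0, (2-2)^2=0, (7-7)^2=0, (5-5)^2=0, (8-4)^2=16, (12-6)^2=36, (3-8)^2=25, (9-9)^2=0
sum(d^2) = 114.
Step 3: rho = 1 - 6*114 / (12*(12^2 - 1)) = 1 - 684/1716 = 0.601399.
Step 4: Under H0, t = rho * sqrt((n-2)/(1-rho^2)) = 2.3804 ~ t(10).
Step 5: Two-sided p-value from the t-distribution with 10 df = 0.038588.
Step 6: alpha = 0.05. reject H0.

rho = 0.6014, p = 0.038588, reject H0 at alpha = 0.05.


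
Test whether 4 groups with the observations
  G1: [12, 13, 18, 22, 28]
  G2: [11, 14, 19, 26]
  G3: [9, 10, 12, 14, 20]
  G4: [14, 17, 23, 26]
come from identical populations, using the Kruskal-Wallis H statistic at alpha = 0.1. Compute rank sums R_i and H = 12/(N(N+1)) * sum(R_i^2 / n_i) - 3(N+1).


Step 1: Combine all N = 18 observations and assign midranks.
sorted (value, group, rank): (9,G3,1), (10,G3,2), (11,G2,3), (12,G1,4.5), (12,G3,4.5), (13,G1,6), (14,G2,8), (14,G3,8), (14,G4,8), (17,G4,10), (18,G1,11), (19,G2,12), (20,G3,13), (22,G1,14), (23,G4,15), (26,G2,16.5), (26,G4,16.5), (28,G1,18)
Step 2: Sum ranks within each group.
R_1 = 53.5 (n_1 = 5)
R_2 = 39.5 (n_2 = 4)
R_3 = 28.5 (n_3 = 5)
R_4 = 49.5 (n_4 = 4)
Step 3: H = 12/(N(N+1)) * sum(R_i^2/n_i) - 3(N+1)
     = 12/(18*19) * (53.5^2/5 + 39.5^2/4 + 28.5^2/5 + 49.5^2/4) - 3*19
     = 0.035088 * 1737.53 - 57
     = 3.965789.
Step 4: Ties present; correction factor C = 1 - 36/(18^3 - 18) = 0.993808. Corrected H = 3.965789 / 0.993808 = 3.990498.
Step 5: Under H0, H ~ chi^2(3); p-value = 0.262492.
Step 6: alpha = 0.1. fail to reject H0.

H = 3.9905, df = 3, p = 0.262492, fail to reject H0.


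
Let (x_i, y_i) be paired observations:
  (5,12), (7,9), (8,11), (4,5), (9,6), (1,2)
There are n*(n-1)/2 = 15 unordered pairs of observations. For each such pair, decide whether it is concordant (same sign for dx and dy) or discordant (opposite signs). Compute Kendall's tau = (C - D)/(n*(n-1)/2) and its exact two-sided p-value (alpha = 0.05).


Step 1: Enumerate the 15 unordered pairs (i,j) with i<j and classify each by sign(x_j-x_i) * sign(y_j-y_i).
  (1,2):dx=+2,dy=-3->D; (1,3):dx=+3,dy=-1->D; (1,4):dx=-1,dy=-7->C; (1,5):dx=+4,dy=-6->D
  (1,6):dx=-4,dy=-10->C; (2,3):dx=+1,dy=+2->C; (2,4):dx=-3,dy=-4->C; (2,5):dx=+2,dy=-3->D
  (2,6):dx=-6,dy=-7->C; (3,4):dx=-4,dy=-6->C; (3,5):dx=+1,dy=-5->D; (3,6):dx=-7,dy=-9->C
  (4,5):dx=+5,dy=+1->C; (4,6):dx=-3,dy=-3->C; (5,6):dx=-8,dy=-4->C
Step 2: C = 10, D = 5, total pairs = 15.
Step 3: tau = (C - D)/(n(n-1)/2) = (10 - 5)/15 = 0.333333.
Step 4: Exact two-sided p-value (enumerate n! = 720 permutations of y under H0): p = 0.469444.
Step 5: alpha = 0.05. fail to reject H0.

tau_b = 0.3333 (C=10, D=5), p = 0.469444, fail to reject H0.


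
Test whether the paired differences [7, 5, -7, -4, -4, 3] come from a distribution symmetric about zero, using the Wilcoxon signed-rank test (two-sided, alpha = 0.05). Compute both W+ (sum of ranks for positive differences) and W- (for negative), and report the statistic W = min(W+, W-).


Step 1: Drop any zero differences (none here) and take |d_i|.
|d| = [7, 5, 7, 4, 4, 3]
Step 2: Midrank |d_i| (ties get averaged ranks).
ranks: |7|->5.5, |5|->4, |7|->5.5, |4|->2.5, |4|->2.5, |3|->1
Step 3: Attach original signs; sum ranks with positive sign and with negative sign.
W+ = 5.5 + 4 + 1 = 10.5
W- = 5.5 + 2.5 + 2.5 = 10.5
(Check: W+ + W- = 21 should equal n(n+1)/2 = 21.)
Step 4: Test statistic W = min(W+, W-) = 10.5.
Step 5: Ties in |d|, so use the tie-corrected normal approximation.
        E[W] = n(n+1)/4 = 6*7/4 = 10.5.
        Tie groups: |d|=4 (t=2), |d|=7 (t=2); sum(t^3 - t) = 12.
        Var[W] = n(n+1)(2n+1)/24 - sum(t^3-t)/48 = 546/24 - 12/48 = 22.5.
        z = (W - E[W]) / sqrt(Var[W]) = (10.5 - 10.5) / 4.7434 = 0.0000.
        Two-sided p = 2*Phi(z) = 1.000000.
Step 6: alpha = 0.05. fail to reject H0.

W+ = 10.5, W- = 10.5, W = min = 10.5, p = 1.000000, fail to reject H0.


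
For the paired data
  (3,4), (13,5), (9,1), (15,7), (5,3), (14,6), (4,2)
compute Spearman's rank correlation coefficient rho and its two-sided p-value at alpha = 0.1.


Step 1: Rank x and y separately (midranks; no ties here).
rank(x): 3->1, 13->5, 9->4, 15->7, 5->3, 14->6, 4->2
rank(y): 4->4, 5->5, 1->1, 7->7, 3->3, 6->6, 2->2
Step 2: d_i = R_x(i) - R_y(i); compute d_i^2.
  (1-4)^2=9, (5-5)^2=0, (4-1)^2=9, (7-7)^2=0, (3-3)^2=0, (6-6)^2=0, (2-2)^2=0
sum(d^2) = 18.
Step 3: rho = 1 - 6*18 / (7*(7^2 - 1)) = 1 - 108/336 = 0.678571.
Step 4: Under H0, t = rho * sqrt((n-2)/(1-rho^2)) = 2.0657 ~ t(5).
Step 5: Two-sided p-value from the t-distribution with 5 df = 0.093750.
Step 6: alpha = 0.1. reject H0.

rho = 0.6786, p = 0.093750, reject H0 at alpha = 0.1.


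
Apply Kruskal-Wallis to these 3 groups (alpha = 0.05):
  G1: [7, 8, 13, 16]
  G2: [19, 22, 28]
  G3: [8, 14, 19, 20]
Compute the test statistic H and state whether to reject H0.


Step 1: Combine all N = 11 observations and assign midranks.
sorted (value, group, rank): (7,G1,1), (8,G1,2.5), (8,G3,2.5), (13,G1,4), (14,G3,5), (16,G1,6), (19,G2,7.5), (19,G3,7.5), (20,G3,9), (22,G2,10), (28,G2,11)
Step 2: Sum ranks within each group.
R_1 = 13.5 (n_1 = 4)
R_2 = 28.5 (n_2 = 3)
R_3 = 24 (n_3 = 4)
Step 3: H = 12/(N(N+1)) * sum(R_i^2/n_i) - 3(N+1)
     = 12/(11*12) * (13.5^2/4 + 28.5^2/3 + 24^2/4) - 3*12
     = 0.090909 * 460.312 - 36
     = 5.846591.
Step 4: Ties present; correction factor C = 1 - 12/(11^3 - 11) = 0.990909. Corrected H = 5.846591 / 0.990909 = 5.900229.
Step 5: Under H0, H ~ chi^2(2); p-value = 0.052334.
Step 6: alpha = 0.05. fail to reject H0.

H = 5.9002, df = 2, p = 0.052334, fail to reject H0.


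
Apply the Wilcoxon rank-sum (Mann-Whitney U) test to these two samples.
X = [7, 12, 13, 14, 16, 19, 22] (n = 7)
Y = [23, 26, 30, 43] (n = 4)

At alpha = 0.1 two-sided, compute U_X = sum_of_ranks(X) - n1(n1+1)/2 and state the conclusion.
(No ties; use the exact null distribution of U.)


Step 1: Combine and sort all 11 observations; assign midranks.
sorted (value, group): (7,X), (12,X), (13,X), (14,X), (16,X), (19,X), (22,X), (23,Y), (26,Y), (30,Y), (43,Y)
ranks: 7->1, 12->2, 13->3, 14->4, 16->5, 19->6, 22->7, 23->8, 26->9, 30->10, 43->11
Step 2: Rank sum for X: R1 = 1 + 2 + 3 + 4 + 5 + 6 + 7 = 28.
Step 3: U_X = R1 - n1(n1+1)/2 = 28 - 7*8/2 = 28 - 28 = 0.
       U_Y = n1*n2 - U_X = 28 - 0 = 28.
Step 4: No ties, so the exact null distribution of U (based on enumerating the C(11,7) = 330 equally likely rank assignments) gives the two-sided p-value.
Step 5: p-value = 0.006061; compare to alpha = 0.1. reject H0.

U_X = 0, p = 0.006061, reject H0 at alpha = 0.1.


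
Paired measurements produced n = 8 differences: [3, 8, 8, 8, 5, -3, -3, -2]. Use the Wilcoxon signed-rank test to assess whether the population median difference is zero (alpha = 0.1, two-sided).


Step 1: Drop any zero differences (none here) and take |d_i|.
|d| = [3, 8, 8, 8, 5, 3, 3, 2]
Step 2: Midrank |d_i| (ties get averaged ranks).
ranks: |3|->3, |8|->7, |8|->7, |8|->7, |5|->5, |3|->3, |3|->3, |2|->1
Step 3: Attach original signs; sum ranks with positive sign and with negative sign.
W+ = 3 + 7 + 7 + 7 + 5 = 29
W- = 3 + 3 + 1 = 7
(Check: W+ + W- = 36 should equal n(n+1)/2 = 36.)
Step 4: Test statistic W = min(W+, W-) = 7.
Step 5: Ties in |d|, so use the tie-corrected normal approximation.
        E[W] = n(n+1)/4 = 8*9/4 = 18.
        Tie groups: |d|=3 (t=3), |d|=8 (t=3); sum(t^3 - t) = 48.
        Var[W] = n(n+1)(2n+1)/24 - sum(t^3-t)/48 = 1224/24 - 48/48 = 50.
        z = (W - E[W]) / sqrt(Var[W]) = (7 - 18) / 7.0711 = -1.5556.
        Two-sided p = 2*Phi(z) = 0.119795.
Step 6: alpha = 0.1. fail to reject H0.

W+ = 29, W- = 7, W = min = 7, p = 0.119795, fail to reject H0.


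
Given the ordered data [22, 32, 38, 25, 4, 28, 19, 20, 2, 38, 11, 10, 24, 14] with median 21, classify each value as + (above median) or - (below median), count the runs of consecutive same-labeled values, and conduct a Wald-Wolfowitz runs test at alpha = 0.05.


Step 1: Compute median = 21; label A = above, B = below.
Labels in order: AAAABABBBABBAB  (n_A = 7, n_B = 7)
Step 2: Count runs R = 8.
Step 3: Under H0 (random ordering), E[R] = 2*n_A*n_B/(n_A+n_B) + 1 = 2*7*7/14 + 1 = 8.0000.
        Var[R] = 2*n_A*n_B*(2*n_A*n_B - n_A - n_B) / ((n_A+n_B)^2 * (n_A+n_B-1)) = 8232/2548 = 3.2308.
        SD[R] = 1.7974.
Step 4: R = E[R], so z = 0 with no continuity correction.
Step 5: Two-sided p-value via normal approximation = 2*(1 - Phi(|z|)) = 1.000000.
Step 6: alpha = 0.05. fail to reject H0.

R = 8, z = 0.0000, p = 1.000000, fail to reject H0.


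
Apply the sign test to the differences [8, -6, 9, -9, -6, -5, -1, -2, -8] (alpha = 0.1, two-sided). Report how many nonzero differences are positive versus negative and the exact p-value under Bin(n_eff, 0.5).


Step 1: Discard zero differences. Original n = 9; n_eff = number of nonzero differences = 9.
Nonzero differences (with sign): +8, -6, +9, -9, -6, -5, -1, -2, -8
Step 2: Count signs: positive = 2, negative = 7.
Step 3: Under H0: P(positive) = 0.5, so the number of positives S ~ Bin(9, 0.5).
Step 4: Two-sided exact p-value = sum of Bin(9,0.5) probabilities at or below the observed probability = 0.179688.
Step 5: alpha = 0.1. fail to reject H0.

n_eff = 9, pos = 2, neg = 7, p = 0.179688, fail to reject H0.


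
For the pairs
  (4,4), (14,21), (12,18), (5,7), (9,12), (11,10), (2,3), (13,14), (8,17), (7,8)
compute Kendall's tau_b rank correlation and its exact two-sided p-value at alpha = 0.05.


Step 1: Enumerate the 45 unordered pairs (i,j) with i<j and classify each by sign(x_j-x_i) * sign(y_j-y_i).
  (1,2):dx=+10,dy=+17->C; (1,3):dx=+8,dy=+14->C; (1,4):dx=+1,dy=+3->C; (1,5):dx=+5,dy=+8->C
  (1,6):dx=+7,dy=+6->C; (1,7):dx=-2,dy=-1->C; (1,8):dx=+9,dy=+10->C; (1,9):dx=+4,dy=+13->C
  (1,10):dx=+3,dy=+4->C; (2,3):dx=-2,dy=-3->C; (2,4):dx=-9,dy=-14->C; (2,5):dx=-5,dy=-9->C
  (2,6):dx=-3,dy=-11->C; (2,7):dx=-12,dy=-18->C; (2,8):dx=-1,dy=-7->C; (2,9):dx=-6,dy=-4->C
  (2,10):dx=-7,dy=-13->C; (3,4):dx=-7,dy=-11->C; (3,5):dx=-3,dy=-6->C; (3,6):dx=-1,dy=-8->C
  (3,7):dx=-10,dy=-15->C; (3,8):dx=+1,dy=-4->D; (3,9):dx=-4,dy=-1->C; (3,10):dx=-5,dy=-10->C
  (4,5):dx=+4,dy=+5->C; (4,6):dx=+6,dy=+3->C; (4,7):dx=-3,dy=-4->C; (4,8):dx=+8,dy=+7->C
  (4,9):dx=+3,dy=+10->C; (4,10):dx=+2,dy=+1->C; (5,6):dx=+2,dy=-2->D; (5,7):dx=-7,dy=-9->C
  (5,8):dx=+4,dy=+2->C; (5,9):dx=-1,dy=+5->D; (5,10):dx=-2,dy=-4->C; (6,7):dx=-9,dy=-7->C
  (6,8):dx=+2,dy=+4->C; (6,9):dx=-3,dy=+7->D; (6,10):dx=-4,dy=-2->C; (7,8):dx=+11,dy=+11->C
  (7,9):dx=+6,dy=+14->C; (7,10):dx=+5,dy=+5->C; (8,9):dx=-5,dy=+3->D; (8,10):dx=-6,dy=-6->C
  (9,10):dx=-1,dy=-9->C
Step 2: C = 40, D = 5, total pairs = 45.
Step 3: tau = (C - D)/(n(n-1)/2) = (40 - 5)/45 = 0.777778.
Step 4: Exact two-sided p-value (enumerate n! = 3628800 permutations of y under H0): p = 0.000946.
Step 5: alpha = 0.05. reject H0.

tau_b = 0.7778 (C=40, D=5), p = 0.000946, reject H0.


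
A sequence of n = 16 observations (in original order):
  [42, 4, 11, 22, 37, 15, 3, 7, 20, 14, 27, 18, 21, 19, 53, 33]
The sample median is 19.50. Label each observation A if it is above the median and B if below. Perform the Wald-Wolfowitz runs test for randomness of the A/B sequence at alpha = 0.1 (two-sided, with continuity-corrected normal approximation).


Step 1: Compute median = 19.50; label A = above, B = below.
Labels in order: ABBAABBBABABABAA  (n_A = 8, n_B = 8)
Step 2: Count runs R = 11.
Step 3: Under H0 (random ordering), E[R] = 2*n_A*n_B/(n_A+n_B) + 1 = 2*8*8/16 + 1 = 9.0000.
        Var[R] = 2*n_A*n_B*(2*n_A*n_B - n_A - n_B) / ((n_A+n_B)^2 * (n_A+n_B-1)) = 14336/3840 = 3.7333.
        SD[R] = 1.9322.
Step 4: Continuity-corrected z = (R - 0.5 - E[R]) / SD[R] = (11 - 0.5 - 9.0000) / 1.9322 = 0.7763.
Step 5: Two-sided p-value via normal approximation = 2*(1 - Phi(|z|)) = 0.437558.
Step 6: alpha = 0.1. fail to reject H0.

R = 11, z = 0.7763, p = 0.437558, fail to reject H0.


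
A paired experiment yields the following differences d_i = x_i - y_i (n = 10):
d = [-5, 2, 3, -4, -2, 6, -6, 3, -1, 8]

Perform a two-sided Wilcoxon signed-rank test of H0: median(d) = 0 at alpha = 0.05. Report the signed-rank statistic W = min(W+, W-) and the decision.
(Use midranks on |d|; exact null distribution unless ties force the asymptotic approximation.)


Step 1: Drop any zero differences (none here) and take |d_i|.
|d| = [5, 2, 3, 4, 2, 6, 6, 3, 1, 8]
Step 2: Midrank |d_i| (ties get averaged ranks).
ranks: |5|->7, |2|->2.5, |3|->4.5, |4|->6, |2|->2.5, |6|->8.5, |6|->8.5, |3|->4.5, |1|->1, |8|->10
Step 3: Attach original signs; sum ranks with positive sign and with negative sign.
W+ = 2.5 + 4.5 + 8.5 + 4.5 + 10 = 30
W- = 7 + 6 + 2.5 + 8.5 + 1 = 25
(Check: W+ + W- = 55 should equal n(n+1)/2 = 55.)
Step 4: Test statistic W = min(W+, W-) = 25.
Step 5: Ties in |d|, so use the tie-corrected normal approximation.
        E[W] = n(n+1)/4 = 10*11/4 = 27.5.
        Tie groups: |d|=2 (t=2), |d|=3 (t=2), |d|=6 (t=2); sum(t^3 - t) = 18.
        Var[W] = n(n+1)(2n+1)/24 - sum(t^3-t)/48 = 2310/24 - 18/48 = 95.875.
        z = (W - E[W]) / sqrt(Var[W]) = (25 - 27.5) / 9.7916 = -0.2553.
        Two-sided p = 2*Phi(z) = 0.798475.
Step 6: alpha = 0.05. fail to reject H0.

W+ = 30, W- = 25, W = min = 25, p = 0.798475, fail to reject H0.


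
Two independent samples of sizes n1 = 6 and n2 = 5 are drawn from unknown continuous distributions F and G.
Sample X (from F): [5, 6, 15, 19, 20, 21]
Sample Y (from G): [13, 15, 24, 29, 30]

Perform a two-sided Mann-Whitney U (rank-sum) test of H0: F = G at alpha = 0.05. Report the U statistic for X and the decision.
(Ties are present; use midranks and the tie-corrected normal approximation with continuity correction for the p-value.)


Step 1: Combine and sort all 11 observations; assign midranks.
sorted (value, group): (5,X), (6,X), (13,Y), (15,X), (15,Y), (19,X), (20,X), (21,X), (24,Y), (29,Y), (30,Y)
ranks: 5->1, 6->2, 13->3, 15->4.5, 15->4.5, 19->6, 20->7, 21->8, 24->9, 29->10, 30->11
Step 2: Rank sum for X: R1 = 1 + 2 + 4.5 + 6 + 7 + 8 = 28.5.
Step 3: U_X = R1 - n1(n1+1)/2 = 28.5 - 6*7/2 = 28.5 - 21 = 7.5.
       U_Y = n1*n2 - U_X = 30 - 7.5 = 22.5.
Step 4: Ties are present, so use the tie-corrected normal approximation (with continuity correction) for the p-value.
Step 5: p-value = 0.200217; compare to alpha = 0.05. fail to reject H0.

U_X = 7.5, p = 0.200217, fail to reject H0 at alpha = 0.05.


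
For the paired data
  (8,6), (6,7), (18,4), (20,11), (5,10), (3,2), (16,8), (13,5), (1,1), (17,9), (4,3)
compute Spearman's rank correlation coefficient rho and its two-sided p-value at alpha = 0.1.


Step 1: Rank x and y separately (midranks; no ties here).
rank(x): 8->6, 6->5, 18->10, 20->11, 5->4, 3->2, 16->8, 13->7, 1->1, 17->9, 4->3
rank(y): 6->6, 7->7, 4->4, 11->11, 10->10, 2->2, 8->8, 5->5, 1->1, 9->9, 3->3
Step 2: d_i = R_x(i) - R_y(i); compute d_i^2.
  (6-6)^2=0, (5-7)^2=4, (10-4)^2=36, (11-11)^2=0, (4-10)^2=36, (2-2)^2=0, (8-8)^2=0, (7-5)^2=4, (1-1)^2=0, (9-9)^2=0, (3-3)^2=0
sum(d^2) = 80.
Step 3: rho = 1 - 6*80 / (11*(11^2 - 1)) = 1 - 480/1320 = 0.636364.
Step 4: Under H0, t = rho * sqrt((n-2)/(1-rho^2)) = 2.4749 ~ t(9).
Step 5: Two-sided p-value from the t-distribution with 9 df = 0.035287.
Step 6: alpha = 0.1. reject H0.

rho = 0.6364, p = 0.035287, reject H0 at alpha = 0.1.


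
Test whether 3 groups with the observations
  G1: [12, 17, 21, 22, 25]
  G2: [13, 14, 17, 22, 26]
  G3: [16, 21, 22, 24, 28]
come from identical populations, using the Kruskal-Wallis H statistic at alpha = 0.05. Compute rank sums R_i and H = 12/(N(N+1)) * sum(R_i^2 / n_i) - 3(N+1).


Step 1: Combine all N = 15 observations and assign midranks.
sorted (value, group, rank): (12,G1,1), (13,G2,2), (14,G2,3), (16,G3,4), (17,G1,5.5), (17,G2,5.5), (21,G1,7.5), (21,G3,7.5), (22,G1,10), (22,G2,10), (22,G3,10), (24,G3,12), (25,G1,13), (26,G2,14), (28,G3,15)
Step 2: Sum ranks within each group.
R_1 = 37 (n_1 = 5)
R_2 = 34.5 (n_2 = 5)
R_3 = 48.5 (n_3 = 5)
Step 3: H = 12/(N(N+1)) * sum(R_i^2/n_i) - 3(N+1)
     = 12/(15*16) * (37^2/5 + 34.5^2/5 + 48.5^2/5) - 3*16
     = 0.050000 * 982.3 - 48
     = 1.115000.
Step 4: Ties present; correction factor C = 1 - 36/(15^3 - 15) = 0.989286. Corrected H = 1.115000 / 0.989286 = 1.127076.
Step 5: Under H0, H ~ chi^2(2); p-value = 0.569192.
Step 6: alpha = 0.05. fail to reject H0.

H = 1.1271, df = 2, p = 0.569192, fail to reject H0.


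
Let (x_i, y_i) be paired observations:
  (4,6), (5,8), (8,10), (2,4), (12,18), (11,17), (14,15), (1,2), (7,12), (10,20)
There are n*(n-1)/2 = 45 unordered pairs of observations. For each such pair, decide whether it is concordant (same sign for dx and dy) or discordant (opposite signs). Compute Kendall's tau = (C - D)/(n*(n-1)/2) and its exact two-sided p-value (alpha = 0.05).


Step 1: Enumerate the 45 unordered pairs (i,j) with i<j and classify each by sign(x_j-x_i) * sign(y_j-y_i).
  (1,2):dx=+1,dy=+2->C; (1,3):dx=+4,dy=+4->C; (1,4):dx=-2,dy=-2->C; (1,5):dx=+8,dy=+12->C
  (1,6):dx=+7,dy=+11->C; (1,7):dx=+10,dy=+9->C; (1,8):dx=-3,dy=-4->C; (1,9):dx=+3,dy=+6->C
  (1,10):dx=+6,dy=+14->C; (2,3):dx=+3,dy=+2->C; (2,4):dx=-3,dy=-4->C; (2,5):dx=+7,dy=+10->C
  (2,6):dx=+6,dy=+9->C; (2,7):dx=+9,dy=+7->C; (2,8):dx=-4,dy=-6->C; (2,9):dx=+2,dy=+4->C
  (2,10):dx=+5,dy=+12->C; (3,4):dx=-6,dy=-6->C; (3,5):dx=+4,dy=+8->C; (3,6):dx=+3,dy=+7->C
  (3,7):dx=+6,dy=+5->C; (3,8):dx=-7,dy=-8->C; (3,9):dx=-1,dy=+2->D; (3,10):dx=+2,dy=+10->C
  (4,5):dx=+10,dy=+14->C; (4,6):dx=+9,dy=+13->C; (4,7):dx=+12,dy=+11->C; (4,8):dx=-1,dy=-2->C
  (4,9):dx=+5,dy=+8->C; (4,10):dx=+8,dy=+16->C; (5,6):dx=-1,dy=-1->C; (5,7):dx=+2,dy=-3->D
  (5,8):dx=-11,dy=-16->C; (5,9):dx=-5,dy=-6->C; (5,10):dx=-2,dy=+2->D; (6,7):dx=+3,dy=-2->D
  (6,8):dx=-10,dy=-15->C; (6,9):dx=-4,dy=-5->C; (6,10):dx=-1,dy=+3->D; (7,8):dx=-13,dy=-13->C
  (7,9):dx=-7,dy=-3->C; (7,10):dx=-4,dy=+5->D; (8,9):dx=+6,dy=+10->C; (8,10):dx=+9,dy=+18->C
  (9,10):dx=+3,dy=+8->C
Step 2: C = 39, D = 6, total pairs = 45.
Step 3: tau = (C - D)/(n(n-1)/2) = (39 - 6)/45 = 0.733333.
Step 4: Exact two-sided p-value (enumerate n! = 3628800 permutations of y under H0): p = 0.002213.
Step 5: alpha = 0.05. reject H0.

tau_b = 0.7333 (C=39, D=6), p = 0.002213, reject H0.


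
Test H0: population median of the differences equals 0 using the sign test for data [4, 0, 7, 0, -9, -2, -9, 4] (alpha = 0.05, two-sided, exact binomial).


Step 1: Discard zero differences. Original n = 8; n_eff = number of nonzero differences = 6.
Nonzero differences (with sign): +4, +7, -9, -2, -9, +4
Step 2: Count signs: positive = 3, negative = 3.
Step 3: Under H0: P(positive) = 0.5, so the number of positives S ~ Bin(6, 0.5).
Step 4: Two-sided exact p-value = sum of Bin(6,0.5) probabilities at or below the observed probability = 1.000000.
Step 5: alpha = 0.05. fail to reject H0.

n_eff = 6, pos = 3, neg = 3, p = 1.000000, fail to reject H0.


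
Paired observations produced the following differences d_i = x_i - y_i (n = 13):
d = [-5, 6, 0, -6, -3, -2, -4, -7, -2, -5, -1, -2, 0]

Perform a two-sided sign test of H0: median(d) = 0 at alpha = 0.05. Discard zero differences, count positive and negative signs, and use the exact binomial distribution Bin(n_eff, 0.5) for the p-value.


Step 1: Discard zero differences. Original n = 13; n_eff = number of nonzero differences = 11.
Nonzero differences (with sign): -5, +6, -6, -3, -2, -4, -7, -2, -5, -1, -2
Step 2: Count signs: positive = 1, negative = 10.
Step 3: Under H0: P(positive) = 0.5, so the number of positives S ~ Bin(11, 0.5).
Step 4: Two-sided exact p-value = sum of Bin(11,0.5) probabilities at or below the observed probability = 0.011719.
Step 5: alpha = 0.05. reject H0.

n_eff = 11, pos = 1, neg = 10, p = 0.011719, reject H0.


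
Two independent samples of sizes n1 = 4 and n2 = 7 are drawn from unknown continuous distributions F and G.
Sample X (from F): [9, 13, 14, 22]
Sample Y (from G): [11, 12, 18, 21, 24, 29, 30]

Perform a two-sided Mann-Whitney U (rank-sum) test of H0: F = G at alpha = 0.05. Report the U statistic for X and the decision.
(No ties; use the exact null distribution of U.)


Step 1: Combine and sort all 11 observations; assign midranks.
sorted (value, group): (9,X), (11,Y), (12,Y), (13,X), (14,X), (18,Y), (21,Y), (22,X), (24,Y), (29,Y), (30,Y)
ranks: 9->1, 11->2, 12->3, 13->4, 14->5, 18->6, 21->7, 22->8, 24->9, 29->10, 30->11
Step 2: Rank sum for X: R1 = 1 + 4 + 5 + 8 = 18.
Step 3: U_X = R1 - n1(n1+1)/2 = 18 - 4*5/2 = 18 - 10 = 8.
       U_Y = n1*n2 - U_X = 28 - 8 = 20.
Step 4: No ties, so the exact null distribution of U (based on enumerating the C(11,4) = 330 equally likely rank assignments) gives the two-sided p-value.
Step 5: p-value = 0.315152; compare to alpha = 0.05. fail to reject H0.

U_X = 8, p = 0.315152, fail to reject H0 at alpha = 0.05.


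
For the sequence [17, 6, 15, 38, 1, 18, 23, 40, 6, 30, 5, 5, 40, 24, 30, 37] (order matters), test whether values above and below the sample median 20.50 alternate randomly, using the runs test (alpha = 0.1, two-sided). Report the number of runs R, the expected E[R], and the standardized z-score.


Step 1: Compute median = 20.50; label A = above, B = below.
Labels in order: BBBABBAABABBAAAA  (n_A = 8, n_B = 8)
Step 2: Count runs R = 8.
Step 3: Under H0 (random ordering), E[R] = 2*n_A*n_B/(n_A+n_B) + 1 = 2*8*8/16 + 1 = 9.0000.
        Var[R] = 2*n_A*n_B*(2*n_A*n_B - n_A - n_B) / ((n_A+n_B)^2 * (n_A+n_B-1)) = 14336/3840 = 3.7333.
        SD[R] = 1.9322.
Step 4: Continuity-corrected z = (R + 0.5 - E[R]) / SD[R] = (8 + 0.5 - 9.0000) / 1.9322 = -0.2588.
Step 5: Two-sided p-value via normal approximation = 2*(1 - Phi(|z|)) = 0.795809.
Step 6: alpha = 0.1. fail to reject H0.

R = 8, z = -0.2588, p = 0.795809, fail to reject H0.


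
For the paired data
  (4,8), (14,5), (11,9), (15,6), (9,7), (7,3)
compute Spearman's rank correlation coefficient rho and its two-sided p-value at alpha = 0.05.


Step 1: Rank x and y separately (midranks; no ties here).
rank(x): 4->1, 14->5, 11->4, 15->6, 9->3, 7->2
rank(y): 8->5, 5->2, 9->6, 6->3, 7->4, 3->1
Step 2: d_i = R_x(i) - R_y(i); compute d_i^2.
  (1-5)^2=16, (5-2)^2=9, (4-6)^2=4, (6-3)^2=9, (3-4)^2=1, (2-1)^2=1
sum(d^2) = 40.
Step 3: rho = 1 - 6*40 / (6*(6^2 - 1)) = 1 - 240/210 = -0.142857.
Step 4: Under H0, t = rho * sqrt((n-2)/(1-rho^2)) = -0.2887 ~ t(4).
Step 5: Two-sided p-value from the t-distribution with 4 df = 0.787172.
Step 6: alpha = 0.05. fail to reject H0.

rho = -0.1429, p = 0.787172, fail to reject H0 at alpha = 0.05.


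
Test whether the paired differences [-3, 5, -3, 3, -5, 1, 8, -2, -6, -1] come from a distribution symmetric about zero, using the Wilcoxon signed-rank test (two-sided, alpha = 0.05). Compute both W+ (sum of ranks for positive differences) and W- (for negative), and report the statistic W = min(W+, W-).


Step 1: Drop any zero differences (none here) and take |d_i|.
|d| = [3, 5, 3, 3, 5, 1, 8, 2, 6, 1]
Step 2: Midrank |d_i| (ties get averaged ranks).
ranks: |3|->5, |5|->7.5, |3|->5, |3|->5, |5|->7.5, |1|->1.5, |8|->10, |2|->3, |6|->9, |1|->1.5
Step 3: Attach original signs; sum ranks with positive sign and with negative sign.
W+ = 7.5 + 5 + 1.5 + 10 = 24
W- = 5 + 5 + 7.5 + 3 + 9 + 1.5 = 31
(Check: W+ + W- = 55 should equal n(n+1)/2 = 55.)
Step 4: Test statistic W = min(W+, W-) = 24.
Step 5: Ties in |d|, so use the tie-corrected normal approximation.
        E[W] = n(n+1)/4 = 10*11/4 = 27.5.
        Tie groups: |d|=1 (t=2), |d|=3 (t=3), |d|=5 (t=2); sum(t^3 - t) = 36.
        Var[W] = n(n+1)(2n+1)/24 - sum(t^3-t)/48 = 2310/24 - 36/48 = 95.5.
        z = (W - E[W]) / sqrt(Var[W]) = (24 - 27.5) / 9.7724 = -0.3582.
        Two-sided p = 2*Phi(z) = 0.720230.
Step 6: alpha = 0.05. fail to reject H0.

W+ = 24, W- = 31, W = min = 24, p = 0.720230, fail to reject H0.


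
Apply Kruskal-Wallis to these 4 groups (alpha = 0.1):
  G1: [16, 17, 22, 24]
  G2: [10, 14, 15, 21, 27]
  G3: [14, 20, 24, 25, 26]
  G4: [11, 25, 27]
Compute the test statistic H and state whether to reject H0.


Step 1: Combine all N = 17 observations and assign midranks.
sorted (value, group, rank): (10,G2,1), (11,G4,2), (14,G2,3.5), (14,G3,3.5), (15,G2,5), (16,G1,6), (17,G1,7), (20,G3,8), (21,G2,9), (22,G1,10), (24,G1,11.5), (24,G3,11.5), (25,G3,13.5), (25,G4,13.5), (26,G3,15), (27,G2,16.5), (27,G4,16.5)
Step 2: Sum ranks within each group.
R_1 = 34.5 (n_1 = 4)
R_2 = 35 (n_2 = 5)
R_3 = 51.5 (n_3 = 5)
R_4 = 32 (n_4 = 3)
Step 3: H = 12/(N(N+1)) * sum(R_i^2/n_i) - 3(N+1)
     = 12/(17*18) * (34.5^2/4 + 35^2/5 + 51.5^2/5 + 32^2/3) - 3*18
     = 0.039216 * 1414.35 - 54
     = 1.464542.
Step 4: Ties present; correction factor C = 1 - 24/(17^3 - 17) = 0.995098. Corrected H = 1.464542 / 0.995098 = 1.471757.
Step 5: Under H0, H ~ chi^2(3); p-value = 0.688804.
Step 6: alpha = 0.1. fail to reject H0.

H = 1.4718, df = 3, p = 0.688804, fail to reject H0.


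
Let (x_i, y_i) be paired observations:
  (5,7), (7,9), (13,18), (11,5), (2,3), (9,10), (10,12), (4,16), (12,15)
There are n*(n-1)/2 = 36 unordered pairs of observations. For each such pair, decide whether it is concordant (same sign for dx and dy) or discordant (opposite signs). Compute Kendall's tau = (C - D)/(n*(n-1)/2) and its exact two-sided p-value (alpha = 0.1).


Step 1: Enumerate the 36 unordered pairs (i,j) with i<j and classify each by sign(x_j-x_i) * sign(y_j-y_i).
  (1,2):dx=+2,dy=+2->C; (1,3):dx=+8,dy=+11->C; (1,4):dx=+6,dy=-2->D; (1,5):dx=-3,dy=-4->C
  (1,6):dx=+4,dy=+3->C; (1,7):dx=+5,dy=+5->C; (1,8):dx=-1,dy=+9->D; (1,9):dx=+7,dy=+8->C
  (2,3):dx=+6,dy=+9->C; (2,4):dx=+4,dy=-4->D; (2,5):dx=-5,dy=-6->C; (2,6):dx=+2,dy=+1->C
  (2,7):dx=+3,dy=+3->C; (2,8):dx=-3,dy=+7->D; (2,9):dx=+5,dy=+6->C; (3,4):dx=-2,dy=-13->C
  (3,5):dx=-11,dy=-15->C; (3,6):dx=-4,dy=-8->C; (3,7):dx=-3,dy=-6->C; (3,8):dx=-9,dy=-2->C
  (3,9):dx=-1,dy=-3->C; (4,5):dx=-9,dy=-2->C; (4,6):dx=-2,dy=+5->D; (4,7):dx=-1,dy=+7->D
  (4,8):dx=-7,dy=+11->D; (4,9):dx=+1,dy=+10->C; (5,6):dx=+7,dy=+7->C; (5,7):dx=+8,dy=+9->C
  (5,8):dx=+2,dy=+13->C; (5,9):dx=+10,dy=+12->C; (6,7):dx=+1,dy=+2->C; (6,8):dx=-5,dy=+6->D
  (6,9):dx=+3,dy=+5->C; (7,8):dx=-6,dy=+4->D; (7,9):dx=+2,dy=+3->C; (8,9):dx=+8,dy=-1->D
Step 2: C = 26, D = 10, total pairs = 36.
Step 3: tau = (C - D)/(n(n-1)/2) = (26 - 10)/36 = 0.444444.
Step 4: Exact two-sided p-value (enumerate n! = 362880 permutations of y under H0): p = 0.119439.
Step 5: alpha = 0.1. fail to reject H0.

tau_b = 0.4444 (C=26, D=10), p = 0.119439, fail to reject H0.


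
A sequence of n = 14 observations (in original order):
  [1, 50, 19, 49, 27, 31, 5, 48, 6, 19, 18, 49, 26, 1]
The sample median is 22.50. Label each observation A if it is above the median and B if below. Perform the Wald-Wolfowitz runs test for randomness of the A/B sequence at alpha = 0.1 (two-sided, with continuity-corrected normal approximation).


Step 1: Compute median = 22.50; label A = above, B = below.
Labels in order: BABAAABABBBAAB  (n_A = 7, n_B = 7)
Step 2: Count runs R = 9.
Step 3: Under H0 (random ordering), E[R] = 2*n_A*n_B/(n_A+n_B) + 1 = 2*7*7/14 + 1 = 8.0000.
        Var[R] = 2*n_A*n_B*(2*n_A*n_B - n_A - n_B) / ((n_A+n_B)^2 * (n_A+n_B-1)) = 8232/2548 = 3.2308.
        SD[R] = 1.7974.
Step 4: Continuity-corrected z = (R - 0.5 - E[R]) / SD[R] = (9 - 0.5 - 8.0000) / 1.7974 = 0.2782.
Step 5: Two-sided p-value via normal approximation = 2*(1 - Phi(|z|)) = 0.780879.
Step 6: alpha = 0.1. fail to reject H0.

R = 9, z = 0.2782, p = 0.780879, fail to reject H0.


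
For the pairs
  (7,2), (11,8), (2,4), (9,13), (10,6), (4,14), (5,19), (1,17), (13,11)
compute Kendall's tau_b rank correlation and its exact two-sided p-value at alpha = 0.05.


Step 1: Enumerate the 36 unordered pairs (i,j) with i<j and classify each by sign(x_j-x_i) * sign(y_j-y_i).
  (1,2):dx=+4,dy=+6->C; (1,3):dx=-5,dy=+2->D; (1,4):dx=+2,dy=+11->C; (1,5):dx=+3,dy=+4->C
  (1,6):dx=-3,dy=+12->D; (1,7):dx=-2,dy=+17->D; (1,8):dx=-6,dy=+15->D; (1,9):dx=+6,dy=+9->C
  (2,3):dx=-9,dy=-4->C; (2,4):dx=-2,dy=+5->D; (2,5):dx=-1,dy=-2->C; (2,6):dx=-7,dy=+6->D
  (2,7):dx=-6,dy=+11->D; (2,8):dx=-10,dy=+9->D; (2,9):dx=+2,dy=+3->C; (3,4):dx=+7,dy=+9->C
  (3,5):dx=+8,dy=+2->C; (3,6):dx=+2,dy=+10->C; (3,7):dx=+3,dy=+15->C; (3,8):dx=-1,dy=+13->D
  (3,9):dx=+11,dy=+7->C; (4,5):dx=+1,dy=-7->D; (4,6):dx=-5,dy=+1->D; (4,7):dx=-4,dy=+6->D
  (4,8):dx=-8,dy=+4->D; (4,9):dx=+4,dy=-2->D; (5,6):dx=-6,dy=+8->D; (5,7):dx=-5,dy=+13->D
  (5,8):dx=-9,dy=+11->D; (5,9):dx=+3,dy=+5->C; (6,7):dx=+1,dy=+5->C; (6,8):dx=-3,dy=+3->D
  (6,9):dx=+9,dy=-3->D; (7,8):dx=-4,dy=-2->C; (7,9):dx=+8,dy=-8->D; (8,9):dx=+12,dy=-6->D
Step 2: C = 15, D = 21, total pairs = 36.
Step 3: tau = (C - D)/(n(n-1)/2) = (15 - 21)/36 = -0.166667.
Step 4: Exact two-sided p-value (enumerate n! = 362880 permutations of y under H0): p = 0.612202.
Step 5: alpha = 0.05. fail to reject H0.

tau_b = -0.1667 (C=15, D=21), p = 0.612202, fail to reject H0.


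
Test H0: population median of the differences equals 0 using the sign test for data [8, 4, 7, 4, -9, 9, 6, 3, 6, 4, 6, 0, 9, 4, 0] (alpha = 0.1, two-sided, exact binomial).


Step 1: Discard zero differences. Original n = 15; n_eff = number of nonzero differences = 13.
Nonzero differences (with sign): +8, +4, +7, +4, -9, +9, +6, +3, +6, +4, +6, +9, +4
Step 2: Count signs: positive = 12, negative = 1.
Step 3: Under H0: P(positive) = 0.5, so the number of positives S ~ Bin(13, 0.5).
Step 4: Two-sided exact p-value = sum of Bin(13,0.5) probabilities at or below the observed probability = 0.003418.
Step 5: alpha = 0.1. reject H0.

n_eff = 13, pos = 12, neg = 1, p = 0.003418, reject H0.


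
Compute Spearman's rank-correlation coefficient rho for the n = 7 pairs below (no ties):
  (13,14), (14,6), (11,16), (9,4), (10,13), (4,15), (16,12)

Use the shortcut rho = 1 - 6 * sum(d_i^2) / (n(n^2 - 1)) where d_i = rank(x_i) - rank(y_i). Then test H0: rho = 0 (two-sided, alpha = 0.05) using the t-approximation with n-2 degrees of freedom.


Step 1: Rank x and y separately (midranks; no ties here).
rank(x): 13->5, 14->6, 11->4, 9->2, 10->3, 4->1, 16->7
rank(y): 14->5, 6->2, 16->7, 4->1, 13->4, 15->6, 12->3
Step 2: d_i = R_x(i) - R_y(i); compute d_i^2.
  (5-5)^2=0, (6-2)^2=16, (4-7)^2=9, (2-1)^2=1, (3-4)^2=1, (1-6)^2=25, (7-3)^2=16
sum(d^2) = 68.
Step 3: rho = 1 - 6*68 / (7*(7^2 - 1)) = 1 - 408/336 = -0.214286.
Step 4: Under H0, t = rho * sqrt((n-2)/(1-rho^2)) = -0.4906 ~ t(5).
Step 5: Two-sided p-value from the t-distribution with 5 df = 0.644512.
Step 6: alpha = 0.05. fail to reject H0.

rho = -0.2143, p = 0.644512, fail to reject H0 at alpha = 0.05.


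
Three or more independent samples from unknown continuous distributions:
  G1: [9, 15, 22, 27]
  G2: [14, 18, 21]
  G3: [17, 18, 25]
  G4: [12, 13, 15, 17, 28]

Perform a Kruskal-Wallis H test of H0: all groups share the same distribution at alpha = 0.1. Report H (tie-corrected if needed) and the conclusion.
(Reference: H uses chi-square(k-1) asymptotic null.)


Step 1: Combine all N = 15 observations and assign midranks.
sorted (value, group, rank): (9,G1,1), (12,G4,2), (13,G4,3), (14,G2,4), (15,G1,5.5), (15,G4,5.5), (17,G3,7.5), (17,G4,7.5), (18,G2,9.5), (18,G3,9.5), (21,G2,11), (22,G1,12), (25,G3,13), (27,G1,14), (28,G4,15)
Step 2: Sum ranks within each group.
R_1 = 32.5 (n_1 = 4)
R_2 = 24.5 (n_2 = 3)
R_3 = 30 (n_3 = 3)
R_4 = 33 (n_4 = 5)
Step 3: H = 12/(N(N+1)) * sum(R_i^2/n_i) - 3(N+1)
     = 12/(15*16) * (32.5^2/4 + 24.5^2/3 + 30^2/3 + 33^2/5) - 3*16
     = 0.050000 * 981.946 - 48
     = 1.097292.
Step 4: Ties present; correction factor C = 1 - 18/(15^3 - 15) = 0.994643. Corrected H = 1.097292 / 0.994643 = 1.103202.
Step 5: Under H0, H ~ chi^2(3); p-value = 0.776301.
Step 6: alpha = 0.1. fail to reject H0.

H = 1.1032, df = 3, p = 0.776301, fail to reject H0.


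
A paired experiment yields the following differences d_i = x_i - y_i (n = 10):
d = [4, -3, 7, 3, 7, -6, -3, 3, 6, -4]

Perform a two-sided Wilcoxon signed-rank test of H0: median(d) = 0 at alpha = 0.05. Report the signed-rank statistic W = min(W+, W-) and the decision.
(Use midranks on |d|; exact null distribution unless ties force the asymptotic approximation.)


Step 1: Drop any zero differences (none here) and take |d_i|.
|d| = [4, 3, 7, 3, 7, 6, 3, 3, 6, 4]
Step 2: Midrank |d_i| (ties get averaged ranks).
ranks: |4|->5.5, |3|->2.5, |7|->9.5, |3|->2.5, |7|->9.5, |6|->7.5, |3|->2.5, |3|->2.5, |6|->7.5, |4|->5.5
Step 3: Attach original signs; sum ranks with positive sign and with negative sign.
W+ = 5.5 + 9.5 + 2.5 + 9.5 + 2.5 + 7.5 = 37
W- = 2.5 + 7.5 + 2.5 + 5.5 = 18
(Check: W+ + W- = 55 should equal n(n+1)/2 = 55.)
Step 4: Test statistic W = min(W+, W-) = 18.
Step 5: Ties in |d|, so use the tie-corrected normal approximation.
        E[W] = n(n+1)/4 = 10*11/4 = 27.5.
        Tie groups: |d|=3 (t=4), |d|=4 (t=2), |d|=6 (t=2), |d|=7 (t=2); sum(t^3 - t) = 78.
        Var[W] = n(n+1)(2n+1)/24 - sum(t^3-t)/48 = 2310/24 - 78/48 = 94.625.
        z = (W - E[W]) / sqrt(Var[W]) = (18 - 27.5) / 9.7275 = -0.9766.
        Two-sided p = 2*Phi(z) = 0.328763.
Step 6: alpha = 0.05. fail to reject H0.

W+ = 37, W- = 18, W = min = 18, p = 0.328763, fail to reject H0.


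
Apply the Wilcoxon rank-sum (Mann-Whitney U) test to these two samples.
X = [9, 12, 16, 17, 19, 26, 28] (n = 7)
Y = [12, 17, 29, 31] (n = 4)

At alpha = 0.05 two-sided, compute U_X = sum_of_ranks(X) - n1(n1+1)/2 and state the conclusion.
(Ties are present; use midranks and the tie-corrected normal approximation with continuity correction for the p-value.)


Step 1: Combine and sort all 11 observations; assign midranks.
sorted (value, group): (9,X), (12,X), (12,Y), (16,X), (17,X), (17,Y), (19,X), (26,X), (28,X), (29,Y), (31,Y)
ranks: 9->1, 12->2.5, 12->2.5, 16->4, 17->5.5, 17->5.5, 19->7, 26->8, 28->9, 29->10, 31->11
Step 2: Rank sum for X: R1 = 1 + 2.5 + 4 + 5.5 + 7 + 8 + 9 = 37.
Step 3: U_X = R1 - n1(n1+1)/2 = 37 - 7*8/2 = 37 - 28 = 9.
       U_Y = n1*n2 - U_X = 28 - 9 = 19.
Step 4: Ties are present, so use the tie-corrected normal approximation (with continuity correction) for the p-value.
Step 5: p-value = 0.392932; compare to alpha = 0.05. fail to reject H0.

U_X = 9, p = 0.392932, fail to reject H0 at alpha = 0.05.


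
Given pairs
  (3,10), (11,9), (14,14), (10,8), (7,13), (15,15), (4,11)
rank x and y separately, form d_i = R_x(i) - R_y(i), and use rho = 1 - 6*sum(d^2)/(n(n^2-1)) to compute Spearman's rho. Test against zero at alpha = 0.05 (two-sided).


Step 1: Rank x and y separately (midranks; no ties here).
rank(x): 3->1, 11->5, 14->6, 10->4, 7->3, 15->7, 4->2
rank(y): 10->3, 9->2, 14->6, 8->1, 13->5, 15->7, 11->4
Step 2: d_i = R_x(i) - R_y(i); compute d_i^2.
  (1-3)^2=4, (5-2)^2=9, (6-6)^2=0, (4-1)^2=9, (3-5)^2=4, (7-7)^2=0, (2-4)^2=4
sum(d^2) = 30.
Step 3: rho = 1 - 6*30 / (7*(7^2 - 1)) = 1 - 180/336 = 0.464286.
Step 4: Under H0, t = rho * sqrt((n-2)/(1-rho^2)) = 1.1722 ~ t(5).
Step 5: Two-sided p-value from the t-distribution with 5 df = 0.293934.
Step 6: alpha = 0.05. fail to reject H0.

rho = 0.4643, p = 0.293934, fail to reject H0 at alpha = 0.05.


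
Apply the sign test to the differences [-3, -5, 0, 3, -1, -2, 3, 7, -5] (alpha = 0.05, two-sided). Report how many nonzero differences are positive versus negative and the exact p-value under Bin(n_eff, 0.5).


Step 1: Discard zero differences. Original n = 9; n_eff = number of nonzero differences = 8.
Nonzero differences (with sign): -3, -5, +3, -1, -2, +3, +7, -5
Step 2: Count signs: positive = 3, negative = 5.
Step 3: Under H0: P(positive) = 0.5, so the number of positives S ~ Bin(8, 0.5).
Step 4: Two-sided exact p-value = sum of Bin(8,0.5) probabilities at or below the observed probability = 0.726562.
Step 5: alpha = 0.05. fail to reject H0.

n_eff = 8, pos = 3, neg = 5, p = 0.726562, fail to reject H0.


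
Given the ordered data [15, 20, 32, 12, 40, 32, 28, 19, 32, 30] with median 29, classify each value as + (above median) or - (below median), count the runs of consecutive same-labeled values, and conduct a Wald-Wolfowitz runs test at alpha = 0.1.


Step 1: Compute median = 29; label A = above, B = below.
Labels in order: BBABAABBAA  (n_A = 5, n_B = 5)
Step 2: Count runs R = 6.
Step 3: Under H0 (random ordering), E[R] = 2*n_A*n_B/(n_A+n_B) + 1 = 2*5*5/10 + 1 = 6.0000.
        Var[R] = 2*n_A*n_B*(2*n_A*n_B - n_A - n_B) / ((n_A+n_B)^2 * (n_A+n_B-1)) = 2000/900 = 2.2222.
        SD[R] = 1.4907.
Step 4: R = E[R], so z = 0 with no continuity correction.
Step 5: Two-sided p-value via normal approximation = 2*(1 - Phi(|z|)) = 1.000000.
Step 6: alpha = 0.1. fail to reject H0.

R = 6, z = 0.0000, p = 1.000000, fail to reject H0.


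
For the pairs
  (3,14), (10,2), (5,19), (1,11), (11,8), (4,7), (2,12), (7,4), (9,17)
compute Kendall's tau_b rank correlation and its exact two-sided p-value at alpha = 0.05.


Step 1: Enumerate the 36 unordered pairs (i,j) with i<j and classify each by sign(x_j-x_i) * sign(y_j-y_i).
  (1,2):dx=+7,dy=-12->D; (1,3):dx=+2,dy=+5->C; (1,4):dx=-2,dy=-3->C; (1,5):dx=+8,dy=-6->D
  (1,6):dx=+1,dy=-7->D; (1,7):dx=-1,dy=-2->C; (1,8):dx=+4,dy=-10->D; (1,9):dx=+6,dy=+3->C
  (2,3):dx=-5,dy=+17->D; (2,4):dx=-9,dy=+9->D; (2,5):dx=+1,dy=+6->C; (2,6):dx=-6,dy=+5->D
  (2,7):dx=-8,dy=+10->D; (2,8):dx=-3,dy=+2->D; (2,9):dx=-1,dy=+15->D; (3,4):dx=-4,dy=-8->C
  (3,5):dx=+6,dy=-11->D; (3,6):dx=-1,dy=-12->C; (3,7):dx=-3,dy=-7->C; (3,8):dx=+2,dy=-15->D
  (3,9):dx=+4,dy=-2->D; (4,5):dx=+10,dy=-3->D; (4,6):dx=+3,dy=-4->D; (4,7):dx=+1,dy=+1->C
  (4,8):dx=+6,dy=-7->D; (4,9):dx=+8,dy=+6->C; (5,6):dx=-7,dy=-1->C; (5,7):dx=-9,dy=+4->D
  (5,8):dx=-4,dy=-4->C; (5,9):dx=-2,dy=+9->D; (6,7):dx=-2,dy=+5->D; (6,8):dx=+3,dy=-3->D
  (6,9):dx=+5,dy=+10->C; (7,8):dx=+5,dy=-8->D; (7,9):dx=+7,dy=+5->C; (8,9):dx=+2,dy=+13->C
Step 2: C = 15, D = 21, total pairs = 36.
Step 3: tau = (C - D)/(n(n-1)/2) = (15 - 21)/36 = -0.166667.
Step 4: Exact two-sided p-value (enumerate n! = 362880 permutations of y under H0): p = 0.612202.
Step 5: alpha = 0.05. fail to reject H0.

tau_b = -0.1667 (C=15, D=21), p = 0.612202, fail to reject H0.
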